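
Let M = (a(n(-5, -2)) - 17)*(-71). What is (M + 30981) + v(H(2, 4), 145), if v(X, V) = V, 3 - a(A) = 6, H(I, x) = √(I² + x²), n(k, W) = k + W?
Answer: 32546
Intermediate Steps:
n(k, W) = W + k
a(A) = -3 (a(A) = 3 - 1*6 = 3 - 6 = -3)
M = 1420 (M = (-3 - 17)*(-71) = -20*(-71) = 1420)
(M + 30981) + v(H(2, 4), 145) = (1420 + 30981) + 145 = 32401 + 145 = 32546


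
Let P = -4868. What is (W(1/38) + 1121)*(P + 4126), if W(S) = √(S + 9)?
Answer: -831782 - 2597*√266/19 ≈ -8.3401e+5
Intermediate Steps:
W(S) = √(9 + S)
(W(1/38) + 1121)*(P + 4126) = (√(9 + 1/38) + 1121)*(-4868 + 4126) = (√(9 + 1/38) + 1121)*(-742) = (√(343/38) + 1121)*(-742) = (7*√266/38 + 1121)*(-742) = (1121 + 7*√266/38)*(-742) = -831782 - 2597*√266/19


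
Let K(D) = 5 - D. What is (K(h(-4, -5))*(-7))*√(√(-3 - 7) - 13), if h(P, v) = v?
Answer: -70*√(-13 + I*√10) ≈ -30.476 - 254.22*I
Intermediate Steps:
(K(h(-4, -5))*(-7))*√(√(-3 - 7) - 13) = ((5 - 1*(-5))*(-7))*√(√(-3 - 7) - 13) = ((5 + 5)*(-7))*√(√(-10) - 13) = (10*(-7))*√(I*√10 - 13) = -70*√(-13 + I*√10)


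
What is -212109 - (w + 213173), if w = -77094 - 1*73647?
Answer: -274541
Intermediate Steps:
w = -150741 (w = -77094 - 73647 = -150741)
-212109 - (w + 213173) = -212109 - (-150741 + 213173) = -212109 - 1*62432 = -212109 - 62432 = -274541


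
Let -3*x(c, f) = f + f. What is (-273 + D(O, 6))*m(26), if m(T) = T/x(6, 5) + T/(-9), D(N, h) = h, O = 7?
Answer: 42809/15 ≈ 2853.9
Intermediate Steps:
x(c, f) = -2*f/3 (x(c, f) = -(f + f)/3 = -2*f/3)
m(T) = -37*T/90 (m(T) = T/((-2/3*5)) + T/(-9) = T/(-10/3) + T*(-1/9) = T*(-3/10) - T/9 = -3*T/10 - T/9 = -37*T/90)
(-273 + D(O, 6))*m(26) = (-273 + 6)*(-37/90*26) = -267*(-481/45) = 42809/15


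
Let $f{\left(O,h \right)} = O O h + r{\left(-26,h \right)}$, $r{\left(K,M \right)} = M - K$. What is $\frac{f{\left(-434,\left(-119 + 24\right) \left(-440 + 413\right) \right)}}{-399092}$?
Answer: $- \frac{483135731}{399092} \approx -1210.6$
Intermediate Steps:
$f{\left(O,h \right)} = 26 + h + h O^{2}$ ($f{\left(O,h \right)} = O O h + \left(h - -26\right) = O^{2} h + \left(h + 26\right) = h O^{2} + \left(26 + h\right) = 26 + h + h O^{2}$)
$\frac{f{\left(-434,\left(-119 + 24\right) \left(-440 + 413\right) \right)}}{-399092} = \frac{26 + \left(-119 + 24\right) \left(-440 + 413\right) + \left(-119 + 24\right) \left(-440 + 413\right) \left(-434\right)^{2}}{-399092} = \left(26 - -2565 + \left(-95\right) \left(-27\right) 188356\right) \left(- \frac{1}{399092}\right) = \left(26 + 2565 + 2565 \cdot 188356\right) \left(- \frac{1}{399092}\right) = \left(26 + 2565 + 483133140\right) \left(- \frac{1}{399092}\right) = 483135731 \left(- \frac{1}{399092}\right) = - \frac{483135731}{399092}$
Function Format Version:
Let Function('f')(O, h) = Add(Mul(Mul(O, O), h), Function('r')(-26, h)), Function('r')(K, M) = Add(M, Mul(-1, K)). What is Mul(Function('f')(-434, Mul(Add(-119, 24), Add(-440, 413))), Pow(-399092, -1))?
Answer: Rational(-483135731, 399092) ≈ -1210.6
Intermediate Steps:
Function('f')(O, h) = Add(26, h, Mul(h, Pow(O, 2))) (Function('f')(O, h) = Add(Mul(Mul(O, O), h), Add(h, Mul(-1, -26))) = Add(Mul(Pow(O, 2), h), Add(h, 26)) = Add(Mul(h, Pow(O, 2)), Add(26, h)) = Add(26, h, Mul(h, Pow(O, 2))))
Mul(Function('f')(-434, Mul(Add(-119, 24), Add(-440, 413))), Pow(-399092, -1)) = Mul(Add(26, Mul(Add(-119, 24), Add(-440, 413)), Mul(Mul(Add(-119, 24), Add(-440, 413)), Pow(-434, 2))), Pow(-399092, -1)) = Mul(Add(26, Mul(-95, -27), Mul(Mul(-95, -27), 188356)), Rational(-1, 399092)) = Mul(Add(26, 2565, Mul(2565, 188356)), Rational(-1, 399092)) = Mul(Add(26, 2565, 483133140), Rational(-1, 399092)) = Mul(483135731, Rational(-1, 399092)) = Rational(-483135731, 399092)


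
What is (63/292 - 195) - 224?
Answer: -122285/292 ≈ -418.78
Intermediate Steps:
(63/292 - 195) - 224 = -56877/292 - 224 = -122285/292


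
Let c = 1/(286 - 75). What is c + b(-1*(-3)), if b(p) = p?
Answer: 634/211 ≈ 3.0047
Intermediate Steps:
c = 1/211 ≈ 0.0047393
c + b(-1*(-3)) = 1/211 - 1*(-3) = 1/211 + 3 = 634/211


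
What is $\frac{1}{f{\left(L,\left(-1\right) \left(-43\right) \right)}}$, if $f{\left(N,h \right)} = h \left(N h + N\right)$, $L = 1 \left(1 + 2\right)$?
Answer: $\frac{1}{5676} \approx 0.00017618$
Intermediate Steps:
$L = 3$ ($L = 1 \cdot 3 = 3$)
$f{\left(N,h \right)} = h \left(N + N h\right)$
$\frac{1}{f{\left(L,\left(-1\right) \left(-43\right) \right)}} = \frac{1}{3 \left(\left(-1\right) \left(-43\right)\right) \left(1 - -43\right)} = \frac{1}{3 \cdot 43 \left(1 + 43\right)} = \frac{1}{3 \cdot 43 \cdot 44} = \frac{1}{5676}$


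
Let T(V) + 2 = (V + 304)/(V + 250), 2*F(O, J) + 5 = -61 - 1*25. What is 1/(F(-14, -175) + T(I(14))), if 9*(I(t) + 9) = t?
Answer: -4366/202047 ≈ -0.021609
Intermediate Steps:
F(O, J) = -91/2 (F(O, J) = -5/2 + (-61 - 1*25)/2 = -5/2 + (-61 - 25)/2 = -5/2 + (½)*(-86) = -5/2 - 43 = -91/2)
I(t) = -9 + t/9
T(V) = -2 + (304 + V)/(250 + V) (T(V) = -2 + (V + 304)/(V + 250) = -2 + (304 + V)/(250 + V))
1/(F(-14, -175) + T(I(14))) = 1/(-91/2 + (-196 - (-9 + (⅑)*14))/(250 + (-9 + (⅑)*14))) = 1/(-91/2 + (-196 - (-9 + 14/9))/(250 + (-9 + 14/9))) = 1/(-91/2 + (-196 - 1*(-67/9))/(250 - 67/9)) = 1/(-91/2 + (-196 + 67/9)/(2183/9)) = 1/(-91/2 + (9/2183)*(-1697/9)) = 1/(-91/2 - 1697/2183) = 1/(-202047/4366) = -4366/202047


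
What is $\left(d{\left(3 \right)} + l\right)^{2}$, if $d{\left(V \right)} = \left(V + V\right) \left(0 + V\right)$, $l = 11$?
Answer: $841$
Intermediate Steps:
$d{\left(V \right)} = 2 V^{2}$ ($d{\left(V \right)} = 2 V V = 2 V^{2}$)
$\left(d{\left(3 \right)} + l\right)^{2} = \left(2 \cdot 3^{2} + 11\right)^{2} = \left(2 \cdot 9 + 11\right)^{2} = \left(18 + 11\right)^{2} = 29^{2} = 841$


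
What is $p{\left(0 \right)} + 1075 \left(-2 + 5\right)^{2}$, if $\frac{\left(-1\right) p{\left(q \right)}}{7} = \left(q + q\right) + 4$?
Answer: $9647$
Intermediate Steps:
$p{\left(q \right)} = -28 - 14 q$ ($p{\left(q \right)} = - 7 \left(\left(q + q\right) + 4\right) = - 7 \left(2 q + 4\right) = - 7 \left(4 + 2 q\right) = -28 - 14 q$)
$p{\left(0 \right)} + 1075 \left(-2 + 5\right)^{2} = \left(-28 - 0\right) + 1075 \left(-2 + 5\right)^{2} = \left(-28 + 0\right) + 1075 \cdot 3^{2} = -28 + 1075 \cdot 9 = -28 + 9675 = 9647$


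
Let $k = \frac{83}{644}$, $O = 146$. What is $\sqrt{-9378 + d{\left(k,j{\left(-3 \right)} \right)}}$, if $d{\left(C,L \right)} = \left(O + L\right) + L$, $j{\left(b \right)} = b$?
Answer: $i \sqrt{9238} \approx 96.115 i$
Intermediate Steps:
$k = \frac{83}{644}$ ($k = 83 \cdot \frac{1}{644} = \frac{83}{644} \approx 0.12888$)
$d{\left(C,L \right)} = 146 + 2 L$ ($d{\left(C,L \right)} = \left(146 + L\right) + L = 146 + 2 L$)
$\sqrt{-9378 + d{\left(k,j{\left(-3 \right)} \right)}} = \sqrt{-9378 + \left(146 + 2 \left(-3\right)\right)} = \sqrt{-9378 + \left(146 - 6\right)} = \sqrt{-9378 + 140} = \sqrt{-9238} = i \sqrt{9238}$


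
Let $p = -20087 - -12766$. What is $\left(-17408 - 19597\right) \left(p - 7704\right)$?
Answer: $556000125$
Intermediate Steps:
$p = -7321$ ($p = -20087 + 12766 = -7321$)
$\left(-17408 - 19597\right) \left(p - 7704\right) = \left(-17408 - 19597\right) \left(-7321 - 7704\right) = \left(-37005\right) \left(-15025\right) = 556000125$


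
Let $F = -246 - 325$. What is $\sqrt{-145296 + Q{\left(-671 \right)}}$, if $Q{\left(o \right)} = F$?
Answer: $i \sqrt{145867} \approx 381.93 i$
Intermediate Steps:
$F = -571$ ($F = -246 - 325 = -571$)
$Q{\left(o \right)} = -571$
$\sqrt{-145296 + Q{\left(-671 \right)}} = \sqrt{-145296 - 571} = \sqrt{-145867} = i \sqrt{145867}$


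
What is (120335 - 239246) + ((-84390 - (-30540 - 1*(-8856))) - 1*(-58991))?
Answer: -122626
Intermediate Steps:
(120335 - 239246) + ((-84390 - (-30540 - 1*(-8856))) - 1*(-58991)) = -118911 + ((-84390 - (-30540 + 8856)) + 58991) = -118911 + ((-84390 - 1*(-21684)) + 58991) = -118911 + ((-84390 + 21684) + 58991) = -118911 + (-62706 + 58991) = -118911 - 3715 = -122626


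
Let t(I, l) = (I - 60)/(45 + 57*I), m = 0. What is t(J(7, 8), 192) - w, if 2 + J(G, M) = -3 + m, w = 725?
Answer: -34787/48 ≈ -724.73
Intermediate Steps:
J(G, M) = -5 (J(G, M) = -2 + (-3 + 0) = -2 - 3 = -5)
t(I, l) = (-60 + I)/(45 + 57*I)
t(J(7, 8), 192) - w = (-60 - 5)/(3*(15 + 19*(-5))) - 1*725 = (⅓)*(-65)/(15 - 95) - 725 = (⅓)*(-65)/(-80) - 725 = (⅓)*(-1/80)*(-65) - 725 = 13/48 - 725 = -34787/48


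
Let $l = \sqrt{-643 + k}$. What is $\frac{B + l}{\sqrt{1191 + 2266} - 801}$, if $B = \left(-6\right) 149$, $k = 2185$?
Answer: $\frac{358047}{319072} - \frac{801 \sqrt{1542}}{638144} - \frac{\sqrt{5330694}}{638144} + \frac{447 \sqrt{3457}}{319072} \approx 1.1516$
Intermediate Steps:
$l = \sqrt{1542}$ ($l = \sqrt{-643 + 2185} = \sqrt{1542} \approx 39.268$)
$B = -894$
$\frac{B + l}{\sqrt{1191 + 2266} - 801} = \frac{-894 + \sqrt{1542}}{\sqrt{1191 + 2266} - 801} = \frac{-894 + \sqrt{1542}}{\sqrt{3457} - 801} = \frac{-894 + \sqrt{1542}}{-801 + \sqrt{3457}}$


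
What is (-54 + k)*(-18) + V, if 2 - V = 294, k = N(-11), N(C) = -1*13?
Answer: 914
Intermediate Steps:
N(C) = -13
k = -13
V = -292 (V = 2 - 1*294 = 2 - 294 = -292)
(-54 + k)*(-18) + V = (-54 - 13)*(-18) - 292 = -67*(-18) - 292 = 1206 - 292 = 914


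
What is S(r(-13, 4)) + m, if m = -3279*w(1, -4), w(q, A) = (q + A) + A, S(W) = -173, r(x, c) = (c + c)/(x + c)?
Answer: 22780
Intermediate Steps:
r(x, c) = 2*c/(c + x) (r(x, c) = (2*c)/(c + x) = 2*c/(c + x))
w(q, A) = q + 2*A (w(q, A) = (A + q) + A = q + 2*A)
m = 22953 (m = -3279*(1 + 2*(-4)) = -3279*(1 - 8) = -3279*(-7) = 22953)
S(r(-13, 4)) + m = -173 + 22953 = 22780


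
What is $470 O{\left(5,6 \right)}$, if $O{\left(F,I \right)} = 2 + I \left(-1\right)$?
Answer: $-1880$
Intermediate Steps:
$O{\left(F,I \right)} = 2 - I$
$470 O{\left(5,6 \right)} = 470 \left(2 - 6\right) = 470 \left(-4\right) = -1880$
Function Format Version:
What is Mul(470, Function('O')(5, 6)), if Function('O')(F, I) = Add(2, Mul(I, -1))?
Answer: -1880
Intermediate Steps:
Function('O')(F, I) = Add(2, Mul(-1, I))
Mul(470, Function('O')(5, 6)) = Mul(470, Add(2, Mul(-1, 6))) = Mul(470, Add(2, -6)) = Mul(470, -4) = -1880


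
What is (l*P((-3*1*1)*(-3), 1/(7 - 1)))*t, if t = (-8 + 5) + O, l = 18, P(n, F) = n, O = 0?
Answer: -486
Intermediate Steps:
t = -3 (t = (-8 + 5) + 0 = -3 + 0 = -3)
(l*P((-3*1*1)*(-3), 1/(7 - 1)))*t = (18*((-3*1*1)*(-3)))*(-3) = (18*(-3*1*(-3)))*(-3) = (18*(-3*(-3)))*(-3) = (18*9)*(-3) = 162*(-3) = -486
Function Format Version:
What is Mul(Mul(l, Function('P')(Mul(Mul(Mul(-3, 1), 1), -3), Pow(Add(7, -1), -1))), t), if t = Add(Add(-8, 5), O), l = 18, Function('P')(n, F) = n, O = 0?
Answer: -486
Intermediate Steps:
t = -3 (t = Add(Add(-8, 5), 0) = Add(-3, 0) = -3)
Mul(Mul(l, Function('P')(Mul(Mul(Mul(-3, 1), 1), -3), Pow(Add(7, -1), -1))), t) = Mul(Mul(18, Mul(Mul(Mul(-3, 1), 1), -3)), -3) = Mul(Mul(18, Mul(Mul(-3, 1), -3)), -3) = Mul(Mul(18, Mul(-3, -3)), -3) = Mul(Mul(18, 9), -3) = Mul(162, -3) = -486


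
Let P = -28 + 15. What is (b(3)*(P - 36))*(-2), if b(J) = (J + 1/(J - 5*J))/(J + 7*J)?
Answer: 1715/144 ≈ 11.910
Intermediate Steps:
b(J) = (J - 1/(4*J))/(8*J) (b(J) = (J + 1/(-4*J))/((8*J)) = (J - 1/(4*J))*(1/(8*J)) = (J - 1/(4*J))/(8*J))
P = -13
(b(3)*(P - 36))*(-2) = ((⅛ - 1/32/3²)*(-13 - 36))*(-2) = ((⅛ - 1/32*⅑)*(-49))*(-2) = ((⅛ - 1/288)*(-49))*(-2) = ((35/288)*(-49))*(-2) = -1715/288*(-2) = 1715/144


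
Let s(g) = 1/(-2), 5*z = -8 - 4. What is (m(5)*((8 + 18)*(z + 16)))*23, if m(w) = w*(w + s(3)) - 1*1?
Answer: 874276/5 ≈ 1.7486e+5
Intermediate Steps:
z = -12/5 (z = (-8 - 4)/5 = (⅕)*(-12) = -12/5 ≈ -2.4000)
s(g) = -½
m(w) = -1 + w*(-½ + w) (m(w) = w*(w - ½) - 1*1 = w*(-½ + w) - 1 = -1 + w*(-½ + w))
(m(5)*((8 + 18)*(z + 16)))*23 = ((-1 + 5² - ½*5)*((8 + 18)*(-12/5 + 16)))*23 = ((-1 + 25 - 5/2)*(26*(68/5)))*23 = ((43/2)*(1768/5))*23 = (38012/5)*23 = 874276/5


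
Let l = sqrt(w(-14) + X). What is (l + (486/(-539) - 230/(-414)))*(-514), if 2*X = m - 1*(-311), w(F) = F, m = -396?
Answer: 863006/4851 - 257*I*sqrt(226) ≈ 177.9 - 3863.6*I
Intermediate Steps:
X = -85/2 (X = (-396 - 1*(-311))/2 = (-396 + 311)/2 = (1/2)*(-85) = -85/2 ≈ -42.500)
l = I*sqrt(226)/2 (l = sqrt(-14 - 85/2) = sqrt(-113/2) = I*sqrt(226)/2 ≈ 7.5166*I)
(l + (486/(-539) - 230/(-414)))*(-514) = (I*sqrt(226)/2 + (486/(-539) - 230/(-414)))*(-514) = (I*sqrt(226)/2 + (486*(-1/539) - 230*(-1/414)))*(-514) = (I*sqrt(226)/2 + (-486/539 + 5/9))*(-514) = (I*sqrt(226)/2 - 1679/4851)*(-514) = (-1679/4851 + I*sqrt(226)/2)*(-514) = 863006/4851 - 257*I*sqrt(226)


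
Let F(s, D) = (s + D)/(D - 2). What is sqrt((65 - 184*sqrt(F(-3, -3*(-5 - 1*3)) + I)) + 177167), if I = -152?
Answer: 2*sqrt(5361268 - 253*I*sqrt(73106))/11 ≈ 421.0 - 2.6857*I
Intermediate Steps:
F(s, D) = (D + s)/(-2 + D)
sqrt((65 - 184*sqrt(F(-3, -3*(-5 - 1*3)) + I)) + 177167) = sqrt((65 - 184*sqrt((-3*(-5 - 1*3) - 3)/(-2 - 3*(-5 - 1*3)) - 152)) + 177167) = sqrt((65 - 184*sqrt((-3*(-5 - 3) - 3)/(-2 - 3*(-5 - 3)) - 152)) + 177167) = sqrt((65 - 184*sqrt((-3*(-8) - 3)/(-2 - 3*(-8)) - 152)) + 177167) = sqrt((65 - 184*sqrt((24 - 3)/(-2 + 24) - 152)) + 177167) = sqrt((65 - 184*sqrt(21/22 - 152)) + 177167) = sqrt((65 - 92*I*sqrt(73106)/11) + 177167) = sqrt(177232 - 92*I*sqrt(73106)/11)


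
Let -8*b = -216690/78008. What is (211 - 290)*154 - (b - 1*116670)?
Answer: 32608483783/312032 ≈ 1.0450e+5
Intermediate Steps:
b = 108345/312032 (b = -(-108345)/(4*78008) = -1/8*(-108345/39004) = 108345/312032 ≈ 0.34722)
(211 - 290)*154 - (b - 1*116670) = (211 - 290)*154 - (108345/312032 - 1*116670) = -79*154 - (108345/312032 - 116670) = -12166 - 1*(-36404665095/312032) = -12166 + 36404665095/312032 = 32608483783/312032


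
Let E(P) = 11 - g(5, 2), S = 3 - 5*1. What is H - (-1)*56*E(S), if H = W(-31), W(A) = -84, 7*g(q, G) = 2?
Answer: 516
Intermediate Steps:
g(q, G) = 2/7 (g(q, G) = (1/7)*2 = 2/7)
S = -2 (S = 3 - 5 = -2)
E(P) = 75/7 (E(P) = 11 - 1*2/7 = 11 - 2/7 = 75/7)
H = -84
H - (-1)*56*E(S) = -84 - (-1)*56*(75/7) = -84 - (-1)*600 = -84 - 1*(-600) = -84 + 600 = 516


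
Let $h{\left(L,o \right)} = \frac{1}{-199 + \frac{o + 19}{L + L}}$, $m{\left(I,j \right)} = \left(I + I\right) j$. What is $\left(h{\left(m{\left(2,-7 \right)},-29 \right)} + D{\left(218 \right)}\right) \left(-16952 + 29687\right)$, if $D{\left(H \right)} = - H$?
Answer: $- \frac{15455628990}{5567} \approx -2.7763 \cdot 10^{6}$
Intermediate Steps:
$m{\left(I,j \right)} = 2 I j$
$h{\left(L,o \right)} = \frac{1}{-199 + \frac{19 + o}{2 L}}$
$\left(h{\left(m{\left(2,-7 \right)},-29 \right)} + D{\left(218 \right)}\right) \left(-16952 + 29687\right) = \left(\frac{2 \cdot 2 \cdot 2 \left(-7\right)}{19 - 29 - 398 \cdot 2 \cdot 2 \left(-7\right)} - 218\right) \left(-16952 + 29687\right) = \left(2 \left(-28\right) \frac{1}{19 - 29 - -11144} - 218\right) 12735 = \left(2 \left(-28\right) \frac{1}{19 - 29 + 11144} - 218\right) 12735 = \left(2 \left(-28\right) \frac{1}{11134} - 218\right) 12735 = \left(- \frac{28}{5567} - 218\right) 12735 = \left(- \frac{1213634}{5567}\right) 12735 = - \frac{15455628990}{5567}$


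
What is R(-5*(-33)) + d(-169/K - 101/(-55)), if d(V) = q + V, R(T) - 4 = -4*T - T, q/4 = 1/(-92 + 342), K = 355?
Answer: -80015763/97625 ≈ -819.62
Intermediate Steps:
q = 2/125 (q = 4/(-92 + 342) = 4/250 = 4*(1/250) = 2/125 ≈ 0.016000)
R(T) = 4 - 5*T (R(T) = 4 + (-4*T - T) = 4 - 5*T)
d(V) = 2/125 + V
R(-5*(-33)) + d(-169/K - 101/(-55)) = (4 - (-25)*(-33)) + (2/125 + (-169/355 - 101/(-55))) = (4 - 5*165) + (2/125 + (-169*1/355 - 101*(-1/55))) = (4 - 825) + (2/125 + (-169/355 + 101/55)) = -821 + (2/125 + 5312/3905) = -821 + 134362/97625 = -80015763/97625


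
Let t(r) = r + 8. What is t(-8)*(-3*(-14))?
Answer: 0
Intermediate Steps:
t(r) = 8 + r
t(-8)*(-3*(-14)) = (8 - 8)*(-3*(-14)) = 0*42 = 0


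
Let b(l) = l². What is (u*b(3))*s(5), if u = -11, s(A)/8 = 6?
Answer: -4752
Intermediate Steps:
s(A) = 48 (s(A) = 8*6 = 48)
(u*b(3))*s(5) = -11*3²*48 = -11*9*48 = -99*48 = -4752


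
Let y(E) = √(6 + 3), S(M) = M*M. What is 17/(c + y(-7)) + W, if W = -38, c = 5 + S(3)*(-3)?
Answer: -739/19 ≈ -38.895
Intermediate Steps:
S(M) = M²
c = -22 (c = 5 + 3²*(-3) = 5 + 9*(-3) = 5 - 27 = -22)
y(E) = 3 (y(E) = √9 = 3)
17/(c + y(-7)) + W = 17/(-22 + 3) - 38 = 17/(-19) - 38 = -1/19*17 - 38 = -17/19 - 38 = -739/19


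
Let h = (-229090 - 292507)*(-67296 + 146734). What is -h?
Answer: 41434622486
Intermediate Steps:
h = -41434622486 (h = -521597*79438 = -41434622486)
-h = -1*(-41434622486) = 41434622486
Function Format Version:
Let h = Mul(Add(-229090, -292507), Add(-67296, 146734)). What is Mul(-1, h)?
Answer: 41434622486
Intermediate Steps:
h = -41434622486 (h = Mul(-521597, 79438) = -41434622486)
Mul(-1, h) = Mul(-1, -41434622486) = 41434622486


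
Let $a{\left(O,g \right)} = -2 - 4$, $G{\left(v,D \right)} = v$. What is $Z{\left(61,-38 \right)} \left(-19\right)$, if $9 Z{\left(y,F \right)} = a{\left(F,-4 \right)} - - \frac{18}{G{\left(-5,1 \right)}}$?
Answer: $\frac{304}{15} \approx 20.267$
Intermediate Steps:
$a{\left(O,g \right)} = -6$
$Z{\left(y,F \right)} = - \frac{16}{15}$ ($Z{\left(y,F \right)} = \frac{-6 - - \frac{18}{-5}}{9} = \frac{-6 - \left(-18\right) \left(- \frac{1}{5}\right)}{9} = \frac{-6 - \frac{18}{5}}{9} = \frac{1}{9} \left(- \frac{48}{5}\right) = - \frac{16}{15}$)
$Z{\left(61,-38 \right)} \left(-19\right) = \left(- \frac{16}{15}\right) \left(-19\right) = \frac{304}{15}$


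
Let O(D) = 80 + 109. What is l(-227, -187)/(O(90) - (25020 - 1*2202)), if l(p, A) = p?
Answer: 227/22629 ≈ 0.010031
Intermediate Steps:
O(D) = 189
l(-227, -187)/(O(90) - (25020 - 1*2202)) = -227/(189 - (25020 - 1*2202)) = -227/(189 - (25020 - 2202)) = -227/(189 - 1*22818) = -227/(189 - 22818) = -227/(-22629) = -227*(-1/22629) = 227/22629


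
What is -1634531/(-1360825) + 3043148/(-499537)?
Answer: -3324683164953/679782438025 ≈ -4.8908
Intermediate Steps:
-1634531/(-1360825) + 3043148/(-499537) = -1634531*(-1/1360825) + 3043148*(-1/499537) = 1634531/1360825 - 3043148/499537 = -3324683164953/679782438025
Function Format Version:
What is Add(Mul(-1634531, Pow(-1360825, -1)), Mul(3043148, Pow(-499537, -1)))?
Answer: Rational(-3324683164953, 679782438025) ≈ -4.8908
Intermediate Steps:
Add(Mul(-1634531, Pow(-1360825, -1)), Mul(3043148, Pow(-499537, -1))) = Add(Mul(-1634531, Rational(-1, 1360825)), Mul(3043148, Rational(-1, 499537))) = Add(Rational(1634531, 1360825), Rational(-3043148, 499537)) = Rational(-3324683164953, 679782438025)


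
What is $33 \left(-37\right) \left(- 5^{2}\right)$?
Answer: $30525$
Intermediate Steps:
$33 \left(-37\right) \left(- 5^{2}\right) = - 1221 \left(\left(-1\right) 25\right) = \left(-1221\right) \left(-25\right) = 30525$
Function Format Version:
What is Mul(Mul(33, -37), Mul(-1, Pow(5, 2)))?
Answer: 30525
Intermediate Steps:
Mul(Mul(33, -37), Mul(-1, Pow(5, 2))) = Mul(-1221, Mul(-1, 25)) = Mul(-1221, -25) = 30525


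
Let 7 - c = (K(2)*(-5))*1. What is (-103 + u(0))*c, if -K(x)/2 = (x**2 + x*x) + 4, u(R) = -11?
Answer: 12882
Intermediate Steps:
K(x) = -8 - 4*x**2 (K(x) = -2*((x**2 + x*x) + 4) = -2*((x**2 + x**2) + 4) = -2*(2*x**2 + 4) = -2*(4 + 2*x**2) = -8 - 4*x**2)
c = -113 (c = 7 - (-8 - 4*2**2)*(-5) = 7 - (-8 - 4*4)*(-5) = 7 - (-8 - 16)*(-5) = 7 - (-24*(-5)) = 7 - 120 = -113)
(-103 + u(0))*c = (-103 - 11)*(-113) = -114*(-113) = 12882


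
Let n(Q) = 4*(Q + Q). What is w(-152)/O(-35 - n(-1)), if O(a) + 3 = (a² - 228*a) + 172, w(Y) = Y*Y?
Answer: 11552/3527 ≈ 3.2753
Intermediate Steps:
n(Q) = 8*Q (n(Q) = 4*(2*Q) = 8*Q)
w(Y) = Y²
O(a) = 169 + a² - 228*a (O(a) = -3 + ((a² - 228*a) + 172) = -3 + (172 + a² - 228*a) = 169 + a² - 228*a)
w(-152)/O(-35 - n(-1)) = (-152)²/(169 + (-35 - 8*(-1))² - 228*(-35 - 8*(-1))) = 23104/(169 + (-35 - 1*(-8))² - 228*(-35 - 1*(-8))) = 23104/(169 + (-35 + 8)² - 228*(-35 + 8)) = 23104/(169 + (-27)² - 228*(-27)) = 23104/(169 + 729 + 6156) = 23104/7054 = 23104*(1/7054) = 11552/3527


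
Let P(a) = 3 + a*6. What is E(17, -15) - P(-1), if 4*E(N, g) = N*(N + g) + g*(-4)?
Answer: 53/2 ≈ 26.500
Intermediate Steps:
P(a) = 3 + 6*a
E(N, g) = -g + N*(N + g)/4 (E(N, g) = (N*(N + g) + g*(-4))/4 = (N*(N + g) - 4*g)/4 = (-4*g + N*(N + g))/4 = -g + N*(N + g)/4)
E(17, -15) - P(-1) = (-1*(-15) + (¼)*17² + (¼)*17*(-15)) - (3 + 6*(-1)) = (15 + (¼)*289 - 255/4) - (3 - 6) = (15 + 289/4 - 255/4) - 1*(-3) = 47/2 + 3 = 53/2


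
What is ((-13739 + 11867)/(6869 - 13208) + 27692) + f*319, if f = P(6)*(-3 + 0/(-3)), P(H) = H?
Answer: 46380974/2113 ≈ 21950.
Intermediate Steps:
f = -18 (f = 6*(-3 + 0/(-3)) = 6*(-3 + 0*(-1/3)) = 6*(-3 + 0) = 6*(-3) = -18)
((-13739 + 11867)/(6869 - 13208) + 27692) + f*319 = ((-13739 + 11867)/(6869 - 13208) + 27692) - 18*319 = (-1872/(-6339) + 27692) - 5742 = (-1872*(-1/6339) + 27692) - 5742 = (624/2113 + 27692) - 5742 = 58513820/2113 - 5742 = 46380974/2113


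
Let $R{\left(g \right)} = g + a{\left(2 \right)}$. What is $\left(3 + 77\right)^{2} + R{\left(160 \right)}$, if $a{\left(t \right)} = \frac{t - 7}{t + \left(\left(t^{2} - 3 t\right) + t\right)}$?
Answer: $\frac{13115}{2} \approx 6557.5$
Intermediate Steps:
$a{\left(t \right)} = \frac{-7 + t}{t^{2} - t}$ ($a{\left(t \right)} = \frac{-7 + t}{t + \left(t^{2} - 2 t\right)} = \frac{-7 + t}{t^{2} - t}$)
$R{\left(g \right)} = - \frac{5}{2} + g$ ($R{\left(g \right)} = g + \frac{-7 + 2}{2 \left(-1 + 2\right)} = g + \frac{1}{2} \cdot 1^{-1} \left(-5\right) = g + \frac{1}{2} \cdot 1 \left(-5\right) = g - \frac{5}{2} = - \frac{5}{2} + g$)
$\left(3 + 77\right)^{2} + R{\left(160 \right)} = \left(3 + 77\right)^{2} + \left(- \frac{5}{2} + 160\right) = 80^{2} + \frac{315}{2} = 6400 + \frac{315}{2} = \frac{13115}{2}$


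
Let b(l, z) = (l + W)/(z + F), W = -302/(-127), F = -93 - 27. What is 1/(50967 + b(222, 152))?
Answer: 254/12947399 ≈ 1.9618e-5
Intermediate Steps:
F = -120
W = 302/127 (W = -302*(-1/127) = 302/127 ≈ 2.3780)
b(l, z) = (302/127 + l)/(-120 + z) (b(l, z) = (l + 302/127)/(z - 120) = (302/127 + l)/(-120 + z))
1/(50967 + b(222, 152)) = 1/(50967 + (302/127 + 222)/(-120 + 152)) = 1/(50967 + (28496/127)/32) = 1/(50967 + (1/32)*(28496/127)) = 1/(50967 + 1781/254) = 1/(12947399/254) = 254/12947399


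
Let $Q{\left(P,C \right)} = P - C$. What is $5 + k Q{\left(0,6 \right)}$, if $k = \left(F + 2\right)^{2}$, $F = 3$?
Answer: $-145$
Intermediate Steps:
$k = 25$ ($k = \left(3 + 2\right)^{2} = 5^{2} = 25$)
$5 + k Q{\left(0,6 \right)} = 5 + 25 \left(0 - 6\right) = 5 + 25 \left(-6\right) = 5 - 150 = -145$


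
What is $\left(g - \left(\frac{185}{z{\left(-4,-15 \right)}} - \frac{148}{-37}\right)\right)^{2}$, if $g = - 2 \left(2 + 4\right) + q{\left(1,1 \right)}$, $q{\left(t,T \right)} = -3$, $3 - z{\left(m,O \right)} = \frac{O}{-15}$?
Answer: $\frac{49729}{4} \approx 12432.0$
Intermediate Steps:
$z{\left(m,O \right)} = 3 + \frac{O}{15}$ ($z{\left(m,O \right)} = 3 - \frac{O}{-15} = 3 - O \left(- \frac{1}{15}\right) = 3 - - \frac{O}{15} = 3 + \frac{O}{15}$)
$g = -15$ ($g = - 2 \left(2 + 4\right) - 3 = \left(-2\right) 6 - 3 = -12 - 3 = -15$)
$\left(g - \left(\frac{185}{z{\left(-4,-15 \right)}} - \frac{148}{-37}\right)\right)^{2} = \left(-15 - \left(\frac{185}{3 + \frac{1}{15} \left(-15\right)} - \frac{148}{-37}\right)\right)^{2} = \left(-15 - \left(\frac{185}{3 - 1} - -4\right)\right)^{2} = \left(-15 - \left(\frac{185}{2} + 4\right)\right)^{2} = \left(-15 - \frac{193}{2}\right)^{2} = \left(- \frac{223}{2}\right)^{2} = \frac{49729}{4}$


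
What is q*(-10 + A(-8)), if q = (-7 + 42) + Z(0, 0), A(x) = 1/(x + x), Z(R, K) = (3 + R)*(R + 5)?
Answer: -4025/8 ≈ -503.13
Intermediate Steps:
Z(R, K) = (3 + R)*(5 + R)
A(x) = 1/(2*x)
q = 50 (q = (-7 + 42) + (15 + 0² + 8*0) = 35 + (15 + 0 + 0) = 35 + 15 = 50)
q*(-10 + A(-8)) = 50*(-10 + (½)/(-8)) = 50*(-10 + (½)*(-⅛)) = 50*(-10 - 1/16) = 50*(-161/16) = -4025/8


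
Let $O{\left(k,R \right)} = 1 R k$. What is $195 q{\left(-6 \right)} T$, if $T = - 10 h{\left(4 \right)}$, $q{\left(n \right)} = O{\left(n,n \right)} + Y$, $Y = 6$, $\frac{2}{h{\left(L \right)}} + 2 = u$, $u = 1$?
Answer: $163800$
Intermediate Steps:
$O{\left(k,R \right)} = R k$
$h{\left(L \right)} = -2$ ($h{\left(L \right)} = \frac{2}{-2 + 1} = \frac{2}{-1} = 2 \left(-1\right) = -2$)
$q{\left(n \right)} = 6 + n^{2}$ ($q{\left(n \right)} = n n + 6 = n^{2} + 6 = 6 + n^{2}$)
$T = 20$ ($T = \left(-10\right) \left(-2\right) = 20$)
$195 q{\left(-6 \right)} T = 195 \left(6 + \left(-6\right)^{2}\right) 20 = 195 \left(6 + 36\right) 20 = 195 \cdot 42 \cdot 20 = 8190 \cdot 20 = 163800$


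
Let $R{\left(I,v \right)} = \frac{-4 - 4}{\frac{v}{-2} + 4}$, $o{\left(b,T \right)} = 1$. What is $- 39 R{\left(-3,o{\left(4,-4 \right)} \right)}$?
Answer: $\frac{624}{7} \approx 89.143$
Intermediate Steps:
$R{\left(I,v \right)} = - \frac{8}{4 - \frac{v}{2}}$ ($R{\left(I,v \right)} = - \frac{8}{v \left(- \frac{1}{2}\right) + 4} = - \frac{8}{- \frac{v}{2} + 4} = - \frac{8}{4 - \frac{v}{2}}$)
$- 39 R{\left(-3,o{\left(4,-4 \right)} \right)} = - 39 \frac{16}{-8 + 1} = - 39 \frac{16}{-7} = - 39 \cdot 16 \left(- \frac{1}{7}\right) = \left(-39\right) \left(- \frac{16}{7}\right) = \frac{624}{7}$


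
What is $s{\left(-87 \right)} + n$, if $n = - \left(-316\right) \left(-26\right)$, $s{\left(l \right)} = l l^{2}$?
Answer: $-666719$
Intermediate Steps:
$s{\left(l \right)} = l^{3}$
$n = -8216$ ($n = \left(-1\right) 8216 = -8216$)
$s{\left(-87 \right)} + n = \left(-87\right)^{3} - 8216 = -658503 - 8216 = -666719$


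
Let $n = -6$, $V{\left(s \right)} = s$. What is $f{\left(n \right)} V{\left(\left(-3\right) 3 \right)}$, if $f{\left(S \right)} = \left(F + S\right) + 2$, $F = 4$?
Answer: $0$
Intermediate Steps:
$f{\left(S \right)} = 6 + S$ ($f{\left(S \right)} = \left(4 + S\right) + 2 = 6 + S$)
$f{\left(n \right)} V{\left(\left(-3\right) 3 \right)} = \left(6 - 6\right) \left(\left(-3\right) 3\right) = 0 \left(-9\right) = 0$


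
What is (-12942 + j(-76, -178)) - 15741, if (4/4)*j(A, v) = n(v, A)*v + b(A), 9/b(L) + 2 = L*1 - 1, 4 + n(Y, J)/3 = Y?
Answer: 5411886/79 ≈ 68505.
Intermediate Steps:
n(Y, J) = -12 + 3*Y
b(L) = 9/(-3 + L) (b(L) = 9/(-2 + (L*1 - 1)) = 9/(-2 + (L - 1)) = 9/(-2 + (-1 + L)) = 9/(-3 + L))
j(A, v) = 9/(-3 + A) + v*(-12 + 3*v) (j(A, v) = (-12 + 3*v)*v + 9/(-3 + A) = v*(-12 + 3*v) + 9/(-3 + A) = 9/(-3 + A) + v*(-12 + 3*v))
(-12942 + j(-76, -178)) - 15741 = (-12942 + 3*(3 - 178*(-4 - 178)*(-3 - 76))/(-3 - 76)) - 15741 = (-12942 + 3*(3 - 178*(-182)*(-79))/(-79)) - 15741 = (-12942 + 3*(-1/79)*(3 - 2559284)) - 15741 = (-12942 + 3*(-1/79)*(-2559281)) - 15741 = (-12942 + 7677843/79) - 15741 = 6655425/79 - 15741 = 5411886/79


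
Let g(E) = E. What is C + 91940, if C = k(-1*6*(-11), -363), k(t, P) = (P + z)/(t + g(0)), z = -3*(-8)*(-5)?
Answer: 2022519/22 ≈ 91933.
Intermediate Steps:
z = -120 (z = 24*(-5) = -120)
k(t, P) = (-120 + P)/t (k(t, P) = (P - 120)/(t + 0) = (-120 + P)/t)
C = -161/22 (C = (-120 - 363)/((-1*6*(-11))) = -483/(-6*(-11)) = -483/66 = (1/66)*(-483) = -161/22 ≈ -7.3182)
C + 91940 = -161/22 + 91940 = 2022519/22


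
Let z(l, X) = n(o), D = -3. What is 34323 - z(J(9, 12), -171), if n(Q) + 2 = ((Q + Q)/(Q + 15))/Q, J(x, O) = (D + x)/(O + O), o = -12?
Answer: 102973/3 ≈ 34324.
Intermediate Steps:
J(x, O) = (-3 + x)/(2*O) (J(x, O) = (-3 + x)/(O + O) = (-3 + x)/((2*O)) = (-3 + x)*(1/(2*O)) = (-3 + x)/(2*O))
n(Q) = -2 + 2/(15 + Q) (n(Q) = -2 + ((Q + Q)/(Q + 15))/Q = -2 + ((2*Q)/(15 + Q))/Q = -2 + (2*Q/(15 + Q))/Q = -2 + 2/(15 + Q))
z(l, X) = -4/3 (z(l, X) = 2*(-14 - 1*(-12))/(15 - 12) = 2*(-14 + 12)/3 = 2*(1/3)*(-2) = -4/3)
34323 - z(J(9, 12), -171) = 34323 - 1*(-4/3) = 34323 + 4/3 = 102973/3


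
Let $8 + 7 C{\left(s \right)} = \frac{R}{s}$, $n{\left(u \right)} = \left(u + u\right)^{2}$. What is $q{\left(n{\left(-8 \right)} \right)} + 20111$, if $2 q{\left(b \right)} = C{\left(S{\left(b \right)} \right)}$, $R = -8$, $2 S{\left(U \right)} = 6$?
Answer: $\frac{422315}{21} \approx 20110.0$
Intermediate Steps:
$S{\left(U \right)} = 3$ ($S{\left(U \right)} = \frac{1}{2} \cdot 6 = 3$)
$n{\left(u \right)} = 4 u^{2}$ ($n{\left(u \right)} = \left(2 u\right)^{2} = 4 u^{2}$)
$C{\left(s \right)} = - \frac{8}{7} - \frac{8}{7 s}$ ($C{\left(s \right)} = - \frac{8}{7} + \frac{\left(-8\right) \frac{1}{s}}{7} = - \frac{8}{7} - \frac{8}{7 s}$)
$q{\left(b \right)} = - \frac{16}{21}$ ($q{\left(b \right)} = \frac{\frac{8}{7} \cdot \frac{1}{3} \left(-1 - 3\right)}{2} = \frac{\frac{8}{7} \cdot \frac{1}{3} \left(-4\right)}{2} = \frac{1}{2} \left(- \frac{32}{21}\right) = - \frac{16}{21}$)
$q{\left(n{\left(-8 \right)} \right)} + 20111 = - \frac{16}{21} + 20111 = \frac{422315}{21}$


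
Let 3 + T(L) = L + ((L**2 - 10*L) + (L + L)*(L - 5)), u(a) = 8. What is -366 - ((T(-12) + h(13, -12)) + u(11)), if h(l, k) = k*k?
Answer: -1175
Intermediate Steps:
h(l, k) = k**2
T(L) = -3 + L**2 - 9*L + 2*L*(-5 + L) (T(L) = -3 + (L + ((L**2 - 10*L) + (L + L)*(L - 5))) = -3 + (L + ((L**2 - 10*L) + (2*L)*(-5 + L))) = -3 + (L + ((L**2 - 10*L) + 2*L*(-5 + L))) = -3 + (L + (L**2 - 10*L + 2*L*(-5 + L))) = -3 + (L**2 - 9*L + 2*L*(-5 + L)) = -3 + L**2 - 9*L + 2*L*(-5 + L))
-366 - ((T(-12) + h(13, -12)) + u(11)) = -366 - (((-3 - 19*(-12) + 3*(-12)**2) + (-12)**2) + 8) = -366 - (((-3 + 228 + 3*144) + 144) + 8) = -366 - (((-3 + 228 + 432) + 144) + 8) = -366 - ((657 + 144) + 8) = -366 - (801 + 8) = -366 - 1*809 = -366 - 809 = -1175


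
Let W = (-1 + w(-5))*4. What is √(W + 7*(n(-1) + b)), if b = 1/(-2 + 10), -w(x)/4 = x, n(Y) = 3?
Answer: 3*√174/4 ≈ 9.8932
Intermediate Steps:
w(x) = -4*x
b = ⅛ (b = 1/8 = ⅛ ≈ 0.12500)
W = 76 (W = (-1 - 4*(-5))*4 = (-1 + 20)*4 = 19*4 = 76)
√(W + 7*(n(-1) + b)) = √(76 + 7*(3 + ⅛)) = √(76 + 7*(25/8)) = √(76 + 175/8) = √(783/8) = 3*√174/4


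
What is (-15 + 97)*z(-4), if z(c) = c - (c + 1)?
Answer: -82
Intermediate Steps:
z(c) = -1 (z(c) = c - (1 + c) = c + (-1 - c) = -1)
(-15 + 97)*z(-4) = (-15 + 97)*(-1) = 82*(-1) = -82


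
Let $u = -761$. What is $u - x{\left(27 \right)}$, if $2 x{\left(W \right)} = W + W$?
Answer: $-788$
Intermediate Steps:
$x{\left(W \right)} = W$ ($x{\left(W \right)} = \frac{W + W}{2} = \frac{2 W}{2} = W$)
$u - x{\left(27 \right)} = -761 - 27 = -788$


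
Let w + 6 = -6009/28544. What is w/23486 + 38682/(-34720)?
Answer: -115794480627/103909579520 ≈ -1.1144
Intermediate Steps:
w = -177273/28544 (w = -6 - 6009/28544 = -177273/28544 ≈ -6.2105)
w/23486 + 38682/(-34720) = -177273/28544/23486 + 38682/(-34720) = -177273/28544*1/23486 + 38682*(-1/34720) = -177273/670384384 - 2763/2480 = -115794480627/103909579520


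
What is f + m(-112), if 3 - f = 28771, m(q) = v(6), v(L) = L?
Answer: -28762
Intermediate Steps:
m(q) = 6
f = -28768 (f = 3 - 1*28771 = 3 - 28771 = -28768)
f + m(-112) = -28768 + 6 = -28762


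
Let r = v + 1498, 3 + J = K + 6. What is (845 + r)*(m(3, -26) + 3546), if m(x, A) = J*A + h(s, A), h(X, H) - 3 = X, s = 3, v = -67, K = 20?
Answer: 6723304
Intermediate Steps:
h(X, H) = 3 + X
J = 23 (J = -3 + (20 + 6) = -3 + 26 = 23)
m(x, A) = 6 + 23*A (m(x, A) = 23*A + (3 + 3) = 23*A + 6 = 6 + 23*A)
r = 1431 (r = -67 + 1498 = 1431)
(845 + r)*(m(3, -26) + 3546) = (845 + 1431)*((6 + 23*(-26)) + 3546) = 2276*((6 - 598) + 3546) = 2276*(-592 + 3546) = 2276*2954 = 6723304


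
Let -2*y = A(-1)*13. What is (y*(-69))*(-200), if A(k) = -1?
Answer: 89700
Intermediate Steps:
y = 13/2 (y = -(-1)*13/2 = -½*(-13) = 13/2 ≈ 6.5000)
(y*(-69))*(-200) = ((13/2)*(-69))*(-200) = -897/2*(-200) = 89700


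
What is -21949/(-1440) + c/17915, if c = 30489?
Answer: 87424099/5159520 ≈ 16.944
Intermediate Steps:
-21949/(-1440) + c/17915 = -21949/(-1440) + 30489/17915 = -21949*(-1/1440) + 30489*(1/17915) = 21949/1440 + 30489/17915 = 87424099/5159520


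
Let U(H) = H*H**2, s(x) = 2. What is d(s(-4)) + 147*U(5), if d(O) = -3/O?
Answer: 36747/2 ≈ 18374.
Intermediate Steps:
U(H) = H**3
d(s(-4)) + 147*U(5) = -3/2 + 147*5**3 = -3*1/2 + 147*125 = -3/2 + 18375 = 36747/2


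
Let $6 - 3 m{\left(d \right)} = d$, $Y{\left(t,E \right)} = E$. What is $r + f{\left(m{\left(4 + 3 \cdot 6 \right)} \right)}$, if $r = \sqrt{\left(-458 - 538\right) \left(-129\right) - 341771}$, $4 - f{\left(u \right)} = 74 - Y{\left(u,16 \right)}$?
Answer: $-54 + i \sqrt{213287} \approx -54.0 + 461.83 i$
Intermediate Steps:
$m{\left(d \right)} = 2 - \frac{d}{3}$
$f{\left(u \right)} = -54$ ($f{\left(u \right)} = 4 - \left(74 - 16\right) = 4 - 58 = -54$)
$r = i \sqrt{213287}$ ($r = \sqrt{\left(-996\right) \left(-129\right) - 341771} = \sqrt{128484 - 341771} = \sqrt{-213287} = i \sqrt{213287} \approx 461.83 i$)
$r + f{\left(m{\left(4 + 3 \cdot 6 \right)} \right)} = i \sqrt{213287} - 54 = -54 + i \sqrt{213287}$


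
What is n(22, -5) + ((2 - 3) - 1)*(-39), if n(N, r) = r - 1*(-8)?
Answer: 81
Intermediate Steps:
n(N, r) = 8 + r (n(N, r) = r + 8 = 8 + r)
n(22, -5) + ((2 - 3) - 1)*(-39) = (8 - 5) + ((2 - 3) - 1)*(-39) = 3 + (-1 - 1)*(-39) = 3 - 2*(-39) = 3 + 78 = 81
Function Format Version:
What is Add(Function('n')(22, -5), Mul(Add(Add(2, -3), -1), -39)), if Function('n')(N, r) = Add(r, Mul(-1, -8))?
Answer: 81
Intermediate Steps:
Function('n')(N, r) = Add(8, r) (Function('n')(N, r) = Add(r, 8) = Add(8, r))
Add(Function('n')(22, -5), Mul(Add(Add(2, -3), -1), -39)) = Add(Add(8, -5), Mul(Add(Add(2, -3), -1), -39)) = Add(3, Mul(Add(-1, -1), -39)) = Add(3, Mul(-2, -39)) = Add(3, 78) = 81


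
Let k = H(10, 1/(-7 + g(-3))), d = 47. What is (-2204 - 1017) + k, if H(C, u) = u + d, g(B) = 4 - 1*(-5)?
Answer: -6347/2 ≈ -3173.5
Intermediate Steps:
g(B) = 9 (g(B) = 4 + 5 = 9)
H(C, u) = 47 + u (H(C, u) = u + 47 = 47 + u)
k = 95/2 (k = 47 + 1/(-7 + 9) = 47 + 1/2 = 95/2 ≈ 47.500)
(-2204 - 1017) + k = (-2204 - 1017) + 95/2 = -3221 + 95/2 = -6347/2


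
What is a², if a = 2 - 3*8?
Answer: 484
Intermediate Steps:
a = -22 (a = 2 - 24 = -22)
a² = (-22)² = 484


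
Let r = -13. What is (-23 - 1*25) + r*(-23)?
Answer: 251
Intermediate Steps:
(-23 - 1*25) + r*(-23) = (-23 - 1*25) - 13*(-23) = (-23 - 25) + 299 = -48 + 299 = 251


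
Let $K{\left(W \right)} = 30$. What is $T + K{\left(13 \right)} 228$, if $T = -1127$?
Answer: $5713$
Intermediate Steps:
$T + K{\left(13 \right)} 228 = -1127 + 30 \cdot 228 = -1127 + 6840 = 5713$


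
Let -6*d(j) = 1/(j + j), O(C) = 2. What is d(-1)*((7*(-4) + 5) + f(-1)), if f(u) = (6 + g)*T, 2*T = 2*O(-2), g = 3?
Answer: -5/12 ≈ -0.41667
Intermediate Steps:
d(j) = -1/(12*j) (d(j) = -1/(6*(j + j)) = -1/(2*j)/6 = -1/(12*j))
T = 2 (T = (2*2)/2 = (½)*4 = 2)
f(u) = 18 (f(u) = (6 + 3)*2 = 9*2 = 18)
d(-1)*((7*(-4) + 5) + f(-1)) = (-1/12/(-1))*((7*(-4) + 5) + 18) = (-1/12*(-1))*((-28 + 5) + 18) = (-23 + 18)/12 = (1/12)*(-5) = -5/12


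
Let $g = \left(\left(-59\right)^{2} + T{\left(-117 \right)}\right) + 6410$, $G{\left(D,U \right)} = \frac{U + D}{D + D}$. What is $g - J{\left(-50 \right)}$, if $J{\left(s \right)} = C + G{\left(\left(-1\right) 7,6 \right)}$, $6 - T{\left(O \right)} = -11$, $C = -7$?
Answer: $\frac{138809}{14} \approx 9914.9$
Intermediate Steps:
$T{\left(O \right)} = 17$ ($T{\left(O \right)} = 6 - -11 = 6 + 11 = 17$)
$G{\left(D,U \right)} = \frac{D + U}{2 D}$
$J{\left(s \right)} = - \frac{97}{14}$ ($J{\left(s \right)} = -7 + \frac{\left(-1\right) 7 + 6}{2 \left(\left(-1\right) 7\right)} = -7 + \frac{-7 + 6}{2 \left(-7\right)} = -7 + \frac{1}{2} \left(- \frac{1}{7}\right) \left(-1\right) = -7 + \frac{1}{14} = - \frac{97}{14}$)
$g = 9908$ ($g = \left(\left(-59\right)^{2} + 17\right) + 6410 = \left(3481 + 17\right) + 6410 = 3498 + 6410 = 9908$)
$g - J{\left(-50 \right)} = 9908 - - \frac{97}{14} = 9908 + \frac{97}{14} = \frac{138809}{14}$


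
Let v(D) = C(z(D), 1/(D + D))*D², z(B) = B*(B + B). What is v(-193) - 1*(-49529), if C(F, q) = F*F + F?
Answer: 206732937222527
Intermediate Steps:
z(B) = 2*B² (z(B) = B*(2*B) = 2*B²)
C(F, q) = F + F² (C(F, q) = F² + F = F + F²)
v(D) = 2*D⁴*(1 + 2*D²) (v(D) = ((2*D²)*(1 + 2*D²))*D² = (2*D²*(1 + 2*D²))*D² = 2*D⁴*(1 + 2*D²))
v(-193) - 1*(-49529) = (-193)⁴*(2 + 4*(-193)²) - 1*(-49529) = 1387488001*(2 + 4*37249) + 49529 = 1387488001*(2 + 148996) + 49529 = 1387488001*148998 + 49529 = 206732937172998 + 49529 = 206732937222527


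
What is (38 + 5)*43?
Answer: 1849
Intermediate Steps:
(38 + 5)*43 = 43*43 = 1849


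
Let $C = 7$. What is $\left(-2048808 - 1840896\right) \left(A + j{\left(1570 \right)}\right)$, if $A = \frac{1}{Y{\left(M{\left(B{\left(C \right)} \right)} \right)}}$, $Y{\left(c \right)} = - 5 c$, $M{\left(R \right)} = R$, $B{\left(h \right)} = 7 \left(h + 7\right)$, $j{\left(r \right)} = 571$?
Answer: $- \frac{77735456604}{35} \approx -2.221 \cdot 10^{9}$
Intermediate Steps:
$B{\left(h \right)} = 49 + 7 h$ ($B{\left(h \right)} = 7 \left(7 + h\right) = 49 + 7 h$)
$A = - \frac{1}{490}$ ($A = \frac{1}{\left(-5\right) \left(49 + 7 \cdot 7\right)} = \frac{1}{\left(-5\right) \left(49 + 49\right)} = \frac{1}{\left(-5\right) 98} = \frac{1}{-490} = - \frac{1}{490} \approx -0.0020408$)
$\left(-2048808 - 1840896\right) \left(A + j{\left(1570 \right)}\right) = \left(-2048808 - 1840896\right) \left(- \frac{1}{490} + 571\right) = \left(-3889704\right) \frac{279789}{490} = - \frac{77735456604}{35}$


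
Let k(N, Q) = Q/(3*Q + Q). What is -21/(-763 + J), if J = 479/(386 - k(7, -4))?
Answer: 32403/1175393 ≈ 0.027568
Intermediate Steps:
k(N, Q) = 1/4 (k(N, Q) = Q/((4*Q)) = Q*(1/(4*Q)) = 1/4)
J = 1916/1543 (J = 479/(386 - 1*1/4) = 479/(386 - 1/4) = 479/(1543/4) = 479*(4/1543) = 1916/1543 ≈ 1.2417)
-21/(-763 + J) = -21/(-763 + 1916/1543) = -21/(-1175393/1543) = -21*(-1543/1175393) = 32403/1175393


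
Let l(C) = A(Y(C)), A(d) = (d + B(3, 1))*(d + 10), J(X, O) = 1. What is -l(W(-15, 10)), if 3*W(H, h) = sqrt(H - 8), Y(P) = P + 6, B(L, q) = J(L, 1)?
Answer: -985/9 - 23*I*sqrt(23)/3 ≈ -109.44 - 36.768*I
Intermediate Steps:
B(L, q) = 1
Y(P) = 6 + P
W(H, h) = sqrt(-8 + H)/3 (W(H, h) = sqrt(H - 8)/3 = sqrt(-8 + H)/3)
A(d) = (1 + d)*(10 + d) (A(d) = (d + 1)*(d + 10) = (1 + d)*(10 + d))
l(C) = 76 + (6 + C)**2 + 11*C (l(C) = 10 + (6 + C)**2 + 11*(6 + C) = 10 + (6 + C)**2 + (66 + 11*C) = 76 + (6 + C)**2 + 11*C)
-l(W(-15, 10)) = -(112 + (sqrt(-8 - 15)/3)**2 + 23*(sqrt(-8 - 15)/3)) = -(112 + (sqrt(-23)/3)**2 + 23*(sqrt(-23)/3)) = -(112 + ((I*sqrt(23))/3)**2 + 23*((I*sqrt(23))/3)) = -(112 + (I*sqrt(23)/3)**2 + 23*(I*sqrt(23)/3)) = -(112 - 23/9 + 23*I*sqrt(23)/3) = -(985/9 + 23*I*sqrt(23)/3) = -985/9 - 23*I*sqrt(23)/3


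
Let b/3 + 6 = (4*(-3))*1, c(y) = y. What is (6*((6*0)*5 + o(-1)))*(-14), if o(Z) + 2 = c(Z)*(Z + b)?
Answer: -4452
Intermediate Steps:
b = -54 (b = -18 + 3*((4*(-3))*1) = -18 + 3*(-12*1) = -18 + 3*(-12) = -18 - 36 = -54)
o(Z) = -2 + Z*(-54 + Z) (o(Z) = -2 + Z*(Z - 54) = -2 + Z*(-54 + Z))
(6*((6*0)*5 + o(-1)))*(-14) = (6*((6*0)*5 + (-2 + (-1)² - 54*(-1))))*(-14) = (6*(0*5 + (-2 + 1 + 54)))*(-14) = (6*(0 + 53))*(-14) = (6*53)*(-14) = 318*(-14) = -4452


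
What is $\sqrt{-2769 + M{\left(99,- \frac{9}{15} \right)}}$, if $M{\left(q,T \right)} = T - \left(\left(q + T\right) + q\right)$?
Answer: $i \sqrt{2967} \approx 54.47 i$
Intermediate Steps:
$M{\left(q,T \right)} = - 2 q$ ($M{\left(q,T \right)} = T - \left(\left(T + q\right) + q\right) = T - \left(T + 2 q\right) = - 2 q$)
$\sqrt{-2769 + M{\left(99,- \frac{9}{15} \right)}} = \sqrt{-2769 - 198} = \sqrt{-2967} = i \sqrt{2967}$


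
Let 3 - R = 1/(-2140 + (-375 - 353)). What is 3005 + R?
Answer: 8626945/2868 ≈ 3008.0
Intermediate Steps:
R = 8605/2868 (R = 3 - 1/(-2140 + (-375 - 353)) = 3 - 1/(-2140 - 728) = 3 - 1/(-2868) = 3 - 1*(-1/2868) = 3 + 1/2868 = 8605/2868 ≈ 3.0003)
3005 + R = 3005 + 8605/2868 = 8626945/2868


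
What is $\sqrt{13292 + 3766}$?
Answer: $\sqrt{17058} \approx 130.61$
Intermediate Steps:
$\sqrt{13292 + 3766} = \sqrt{17058}$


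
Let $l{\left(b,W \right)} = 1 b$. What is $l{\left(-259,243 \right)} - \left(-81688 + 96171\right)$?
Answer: $-14742$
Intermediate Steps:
$l{\left(b,W \right)} = b$
$l{\left(-259,243 \right)} - \left(-81688 + 96171\right) = -259 - \left(-81688 + 96171\right) = -259 - 14483 = -14742$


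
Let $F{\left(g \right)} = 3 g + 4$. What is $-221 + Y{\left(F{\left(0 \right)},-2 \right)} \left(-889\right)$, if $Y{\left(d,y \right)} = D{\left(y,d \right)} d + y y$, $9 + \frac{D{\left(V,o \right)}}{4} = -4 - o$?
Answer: $238031$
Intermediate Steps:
$D{\left(V,o \right)} = -52 - 4 o$ ($D{\left(V,o \right)} = -36 + 4 \left(-4 - o\right) = -36 - \left(16 + 4 o\right) = -52 - 4 o$)
$F{\left(g \right)} = 4 + 3 g$
$Y{\left(d,y \right)} = y^{2} + d \left(-52 - 4 d\right)$ ($Y{\left(d,y \right)} = \left(-52 - 4 d\right) d + y y = d \left(-52 - 4 d\right) + y^{2} = y^{2} + d \left(-52 - 4 d\right)$)
$-221 + Y{\left(F{\left(0 \right)},-2 \right)} \left(-889\right) = -221 + \left(\left(-2\right)^{2} - 4 \left(4 + 3 \cdot 0\right) \left(13 + \left(4 + 3 \cdot 0\right)\right)\right) \left(-889\right) = -221 + \left(4 - 4 \left(4 + 0\right) \left(13 + \left(4 + 0\right)\right)\right) \left(-889\right) = -221 + \left(4 - 16 \left(13 + 4\right)\right) \left(-889\right) = -221 + \left(4 - 16 \cdot 17\right) \left(-889\right) = -221 + \left(4 - 272\right) \left(-889\right) = -221 - -238252 = -221 + 238252 = 238031$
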